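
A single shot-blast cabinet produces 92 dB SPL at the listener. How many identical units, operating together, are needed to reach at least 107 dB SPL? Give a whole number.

The shortfall is 107 − 92 = 15.0 dB, and N units add 10·log₁₀ N, so need 10·log₁₀ N ≥ 15.0.
N ≥ 10^(15.0/10) = 31.623, so N = 32.

32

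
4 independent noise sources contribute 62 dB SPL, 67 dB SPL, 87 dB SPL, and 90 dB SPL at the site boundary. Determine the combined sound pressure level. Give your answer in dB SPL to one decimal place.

91.8 dB SPL

For uncorrelated sources the intensities add, so convert each level to linear form, sum, and take 10·log₁₀ of the total.
Σ 10^(L/10) = 10^(62/10) + 10^(67/10) + 10^(87/10) + 10^(90/10) = 1.508e+09.
L_total = 10·log₁₀(1.508e+09) = 91.78 dB SPL.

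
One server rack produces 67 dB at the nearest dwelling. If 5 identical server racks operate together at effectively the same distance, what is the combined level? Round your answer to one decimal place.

With 5 equal, uncorrelated contributions the intensity is 5× that of one unit, giving a rise of 10·log₁₀ 5.
L_total = 67 + 10·log₁₀(5) = 67 + 6.990 = 73.99 dB.

74.0 dB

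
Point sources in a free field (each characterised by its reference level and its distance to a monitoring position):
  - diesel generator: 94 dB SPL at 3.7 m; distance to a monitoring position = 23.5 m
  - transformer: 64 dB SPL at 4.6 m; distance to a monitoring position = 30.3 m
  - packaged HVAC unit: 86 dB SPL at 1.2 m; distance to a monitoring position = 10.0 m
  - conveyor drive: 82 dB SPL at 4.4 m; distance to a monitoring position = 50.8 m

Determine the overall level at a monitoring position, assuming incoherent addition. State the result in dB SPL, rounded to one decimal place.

Apply inverse-square spreading to bring every level to the receiver, then sum 10^(L/10).
diesel generator: 94 − 20·log₁₀(23.5/3.7) = 94 − 16.06 = 77.94 dB SPL.
transformer: 64 − 20·log₁₀(30.3/4.6) = 64 − 16.37 = 47.63 dB SPL.
packaged HVAC unit: 86 − 20·log₁₀(10.0/1.2) = 86 − 18.42 = 67.58 dB SPL.
conveyor drive: 82 − 20·log₁₀(50.8/4.4) = 82 − 21.25 = 60.75 dB SPL.
Σ 10^(L/10) = 6.925e+07 → L_total = 10·log₁₀(6.925e+07) = 78.40 dB SPL.

78.4 dB SPL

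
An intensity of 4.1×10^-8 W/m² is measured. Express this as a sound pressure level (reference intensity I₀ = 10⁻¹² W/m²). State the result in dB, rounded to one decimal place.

I/I₀ = 4.1×10^-8/10⁻¹² = 4.1×10^4, and L = 10·log₁₀(I/I₀).
L = 10·(0.6128 + 4) = 46.13 dB.

46.1 dB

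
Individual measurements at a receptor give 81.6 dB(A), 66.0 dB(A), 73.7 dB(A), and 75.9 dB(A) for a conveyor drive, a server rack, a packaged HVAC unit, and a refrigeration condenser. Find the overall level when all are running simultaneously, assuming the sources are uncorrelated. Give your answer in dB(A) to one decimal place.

Incoherent sources combine by intensity addition: L_total = 10·log₁₀(Σ 10^(L_i/10)).
Σ 10^(L/10) = 10^(81.6/10) + 10^(66.0/10) + 10^(73.7/10) + 10^(75.9/10) = 2.109e+08.
L_total = 10·log₁₀(2.109e+08) = 83.24 dB(A).

83.2 dB(A)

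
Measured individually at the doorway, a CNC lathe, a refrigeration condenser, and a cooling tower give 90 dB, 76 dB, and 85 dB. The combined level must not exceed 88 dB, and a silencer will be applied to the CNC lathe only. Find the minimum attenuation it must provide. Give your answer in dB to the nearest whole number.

Everything except the CNC lathe sums to 10^(76/10) + 10^(85/10) = 3.560e+08 in linear terms, 85.51 dB.
The limit corresponds to 10^(88/10) = 6.310e+08; subtracting the fixed part leaves 2.749e+08 for the CNC lathe, i.e. 84.39 dB.
Required insertion loss = 90 − 84.39 = 5.61 dB.

6 dB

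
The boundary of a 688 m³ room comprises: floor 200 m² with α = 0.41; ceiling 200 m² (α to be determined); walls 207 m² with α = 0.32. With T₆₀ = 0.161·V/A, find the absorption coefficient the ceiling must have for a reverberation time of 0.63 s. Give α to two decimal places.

Required total absorption A = 0.161·688/0.63 = 175.82 m².
Absorption from the other surfaces = 200·0.41 + 207·0.32 = 148.24 m², so the ceiling must supply 27.58 m² over 200 m².
α = 27.58/200 = 0.138.

0.14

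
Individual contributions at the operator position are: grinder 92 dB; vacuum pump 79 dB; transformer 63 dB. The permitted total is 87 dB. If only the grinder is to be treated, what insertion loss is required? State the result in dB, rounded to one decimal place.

Fixed contribution from the other sources: Σ 10^(L/10) = 10^(79/10) + 10^(63/10) = 8.143e+07 (79.11 dB).
To meet 87 dB overall, the treated grinder may contribute at most 10^(87/10) − 8.143e+07 = 4.198e+08, i.e. 86.23 dB.
Required insertion loss = 92 − 86.23 = 5.77 dB.

5.8 dB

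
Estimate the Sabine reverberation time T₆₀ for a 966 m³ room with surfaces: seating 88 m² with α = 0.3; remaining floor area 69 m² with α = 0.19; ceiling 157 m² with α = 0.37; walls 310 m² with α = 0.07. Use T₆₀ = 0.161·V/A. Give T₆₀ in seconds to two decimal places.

1.30 s

A = Σ Sᵢαᵢ = 88·0.3 + 69·0.19 + 157·0.37 + 310·0.07 = 119.30 m².
T₆₀ = 0.161·V/A = 0.161·966/119.30 = 1.304 s.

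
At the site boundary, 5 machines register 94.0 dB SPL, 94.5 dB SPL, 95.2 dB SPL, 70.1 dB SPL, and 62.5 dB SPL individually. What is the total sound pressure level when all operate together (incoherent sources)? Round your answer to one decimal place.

99.4 dB SPL

For uncorrelated sources the intensities add, so convert each level to linear form, sum, and take 10·log₁₀ of the total.
Σ 10^(L/10) = 10^(94.0/10) + 10^(94.5/10) + 10^(95.2/10) + 10^(70.1/10) + 10^(62.5/10) = 8.654e+09.
L_total = 10·log₁₀(8.654e+09) = 99.37 dB SPL.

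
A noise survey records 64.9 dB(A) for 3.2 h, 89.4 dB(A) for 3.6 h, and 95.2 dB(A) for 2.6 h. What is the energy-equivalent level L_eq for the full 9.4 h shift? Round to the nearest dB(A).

91 dB(A)

Weight each interval's intensity by its duration and average over T = 9.4 h:
Σ tᵢ·10^(Lᵢ/10) = 3.2·10^(64.9/10) + 3.6·10^(89.4/10) + 2.6·10^(95.2/10) = 1.175e+10.
L_eq = 10·log₁₀(1.175e+10/9.4) = 90.97 dB(A).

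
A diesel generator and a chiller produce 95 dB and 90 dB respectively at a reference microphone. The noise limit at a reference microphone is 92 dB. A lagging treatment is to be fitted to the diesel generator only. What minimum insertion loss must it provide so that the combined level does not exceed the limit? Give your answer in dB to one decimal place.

7.3 dB

The untreated sources together contribute 10^(90/10) = 1.000e+09, i.e. 90.00 dB.
The limit corresponds to 10^(92/10) = 1.585e+09; subtracting the fixed part leaves 5.849e+08 for the diesel generator, i.e. 87.67 dB.
So the diesel generator must be reduced from 95 to 87.67 dB: IL = 7.33 dB.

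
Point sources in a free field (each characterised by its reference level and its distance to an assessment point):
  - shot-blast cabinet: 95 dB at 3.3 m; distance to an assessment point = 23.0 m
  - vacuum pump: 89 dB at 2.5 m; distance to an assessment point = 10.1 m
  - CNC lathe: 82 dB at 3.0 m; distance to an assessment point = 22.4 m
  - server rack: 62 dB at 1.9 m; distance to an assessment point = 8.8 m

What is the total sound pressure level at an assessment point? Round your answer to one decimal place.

Apply inverse-square spreading to bring every level to the receiver, then sum 10^(L/10).
shot-blast cabinet: 95 − 20·log₁₀(23.0/3.3) = 95 − 16.86 = 78.14 dB.
vacuum pump: 89 − 20·log₁₀(10.1/2.5) = 89 − 12.13 = 76.87 dB.
CNC lathe: 82 − 20·log₁₀(22.4/3.0) = 82 − 17.46 = 64.54 dB.
server rack: 62 − 20·log₁₀(8.8/1.9) = 62 − 13.31 = 48.69 dB.
Σ 10^(L/10) = 1.167e+08 → L_total = 10·log₁₀(1.167e+08) = 80.67 dB.

80.7 dB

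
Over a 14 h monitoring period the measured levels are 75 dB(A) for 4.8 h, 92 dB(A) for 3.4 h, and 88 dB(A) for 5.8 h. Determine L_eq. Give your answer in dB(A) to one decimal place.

88.2 dB(A)

Weight each interval's intensity by its duration and average over T = 14 h:
Σ tᵢ·10^(Lᵢ/10) = 4.8·10^(75/10) + 3.4·10^(92/10) + 5.8·10^(88/10) = 9.200e+09.
L_eq = 10·log₁₀(9.200e+09/14) = 88.18 dB(A).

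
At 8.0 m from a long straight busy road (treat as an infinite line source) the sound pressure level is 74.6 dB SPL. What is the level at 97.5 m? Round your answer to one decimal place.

Line-source attenuation: ΔL = 10·log₁₀(r₂/r₁) = 10·log₁₀(97.5/8.0) = 10.859 dB.
L₂ = 74.6 − 10·log₁₀(97.5/8.0) = 74.6 − 10.859 = 63.74 dB SPL.

63.7 dB SPL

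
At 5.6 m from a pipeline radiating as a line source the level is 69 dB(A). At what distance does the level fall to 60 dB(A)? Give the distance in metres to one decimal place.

44.5 m

The 9.0 dB drop corresponds to a distance ratio of 10^(9.0/10) for a line source.
r₂ = 5.6·10^((69−60)/10) = 5.6·10^(9.0/10) = 44.48 m.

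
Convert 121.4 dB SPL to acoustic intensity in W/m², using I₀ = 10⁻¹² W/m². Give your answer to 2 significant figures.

I = I₀·10^(L/10) = 10⁻¹² × 10^(121.4/10) = 10^(0.140).

1.4 W/m²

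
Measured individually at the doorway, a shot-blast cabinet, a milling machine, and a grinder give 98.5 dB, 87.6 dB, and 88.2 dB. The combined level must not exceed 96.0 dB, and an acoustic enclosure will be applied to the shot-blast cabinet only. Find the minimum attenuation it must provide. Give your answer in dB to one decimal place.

The untreated sources together contribute 10^(87.6/10) + 10^(88.2/10) = 1.236e+09, i.e. 90.92 dB.
The limit corresponds to 10^(96.0/10) = 3.981e+09; subtracting the fixed part leaves 2.745e+09 for the shot-blast cabinet, i.e. 94.39 dB.
Required insertion loss = 98.5 − 94.39 = 4.11 dB.

4.1 dB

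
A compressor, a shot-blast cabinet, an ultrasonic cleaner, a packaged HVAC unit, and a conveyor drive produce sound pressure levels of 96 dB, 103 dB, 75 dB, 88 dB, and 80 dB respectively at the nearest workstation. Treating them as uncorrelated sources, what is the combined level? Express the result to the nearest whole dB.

For uncorrelated sources the intensities add, so convert each level to linear form, sum, and take 10·log₁₀ of the total.
Σ 10^(L/10) = 10^(96/10) + 10^(103/10) + 10^(75/10) + 10^(88/10) + 10^(80/10) = 2.470e+10.
L_total = 10·log₁₀(2.470e+10) = 103.93 dB.

104 dB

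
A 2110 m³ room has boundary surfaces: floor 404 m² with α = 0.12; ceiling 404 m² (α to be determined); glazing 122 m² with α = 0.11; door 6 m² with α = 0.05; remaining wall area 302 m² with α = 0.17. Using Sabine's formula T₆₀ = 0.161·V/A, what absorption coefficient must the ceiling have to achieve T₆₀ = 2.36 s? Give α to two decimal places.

0.08

A = 0.161·V/T₆₀ = 0.161·2110/2.36 = 143.94 m² sabins.
Absorption from the other surfaces = 404·0.12 + 122·0.11 + 6·0.05 + 302·0.17 = 113.54 m², so the ceiling must supply 30.40 m² over 404 m².
α = 30.40/404 = 0.075.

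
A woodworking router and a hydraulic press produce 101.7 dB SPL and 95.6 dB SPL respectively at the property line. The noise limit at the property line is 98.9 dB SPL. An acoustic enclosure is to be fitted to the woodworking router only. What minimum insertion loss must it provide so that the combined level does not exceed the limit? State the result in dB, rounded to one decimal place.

5.5 dB

The untreated sources together contribute 10^(95.6/10) = 3.631e+09, i.e. 95.60 dB SPL.
The limit corresponds to 10^(98.9/10) = 7.762e+09; subtracting the fixed part leaves 4.132e+09 for the woodworking router, i.e. 96.16 dB SPL.
Required insertion loss = 101.7 − 96.16 = 5.54 dB.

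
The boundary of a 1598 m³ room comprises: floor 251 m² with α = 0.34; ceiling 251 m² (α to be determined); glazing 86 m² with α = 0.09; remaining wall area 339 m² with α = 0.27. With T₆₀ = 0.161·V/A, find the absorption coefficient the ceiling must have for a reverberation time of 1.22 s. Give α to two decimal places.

0.10

A = 0.161·V/T₆₀ = 0.161·1598/1.22 = 210.88 m² sabins.
Absorption from the other surfaces = 251·0.34 + 86·0.09 + 339·0.27 = 184.61 m², so the ceiling must supply 26.27 m² over 251 m².
α = 26.27/251 = 0.105.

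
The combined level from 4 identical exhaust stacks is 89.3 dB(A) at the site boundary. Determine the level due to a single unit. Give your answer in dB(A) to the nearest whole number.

83 dB(A)

Dividing the total intensity by 4 lowers the level by 10·log₁₀ 4 = 6.021 dB: L₁ = 89.3 − 6.021.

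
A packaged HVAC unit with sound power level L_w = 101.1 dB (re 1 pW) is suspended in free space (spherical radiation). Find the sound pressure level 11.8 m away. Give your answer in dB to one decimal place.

68.7 dB

L_p = L_w − 10·log₁₀(4π·r²) with r = 11.8 m.
4π·r² = 1750 m², 10·log₁₀ of that is 32.430 dB.
L_p = 101.1 − 32.430 = 68.67 dB.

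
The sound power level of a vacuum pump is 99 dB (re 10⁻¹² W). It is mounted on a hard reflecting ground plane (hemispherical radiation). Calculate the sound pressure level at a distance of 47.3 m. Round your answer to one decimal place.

The power spreads over a hemisphere of area 2π·r², so L_p = L_w − 10·log₁₀(2π·r²).
2π·r² = 1.406e+04 m², 10·log₁₀ of that is 41.479 dB.
L_p = 99 − 41.479 = 57.52 dB.

57.5 dB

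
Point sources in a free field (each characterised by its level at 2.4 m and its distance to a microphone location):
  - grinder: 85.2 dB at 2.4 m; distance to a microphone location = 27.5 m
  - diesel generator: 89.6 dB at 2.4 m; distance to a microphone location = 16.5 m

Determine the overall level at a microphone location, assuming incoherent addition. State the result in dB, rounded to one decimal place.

Apply inverse-square spreading to bring every level to the receiver, then sum 10^(L/10).
grinder: 85.2 − 20·log₁₀(27.5/2.4) = 85.2 − 21.18 = 64.02 dB.
diesel generator: 89.6 − 20·log₁₀(16.5/2.4) = 89.6 − 16.75 = 72.85 dB.
Σ 10^(L/10) = 2.182e+07 → L_total = 10·log₁₀(2.182e+07) = 73.39 dB.

73.4 dB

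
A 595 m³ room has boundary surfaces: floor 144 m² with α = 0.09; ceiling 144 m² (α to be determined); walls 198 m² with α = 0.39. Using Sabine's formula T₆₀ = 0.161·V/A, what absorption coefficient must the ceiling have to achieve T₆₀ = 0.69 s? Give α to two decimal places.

0.34

A = 0.161·V/T₆₀ = 0.161·595/0.69 = 138.83 m² sabins.
Absorption from the other surfaces = 144·0.09 + 198·0.39 = 90.18 m², so the ceiling must supply 48.65 m² over 144 m².
α = 48.65/144 = 0.338.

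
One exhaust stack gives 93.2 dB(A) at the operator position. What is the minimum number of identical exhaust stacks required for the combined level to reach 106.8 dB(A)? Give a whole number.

N identical sources give L₁ + 10·log₁₀ N, so require 10·log₁₀ N ≥ 106.8 − 93.2 = 13.6 dB.
N ≥ 10^(13.6/10) = 22.909, so N = 23.

23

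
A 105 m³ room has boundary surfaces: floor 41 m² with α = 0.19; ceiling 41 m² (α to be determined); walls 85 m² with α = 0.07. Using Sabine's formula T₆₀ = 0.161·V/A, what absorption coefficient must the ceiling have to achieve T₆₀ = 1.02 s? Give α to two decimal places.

0.07

Required total absorption A = 0.161·105/1.02 = 16.57 m².
Absorption from the other surfaces = 41·0.19 + 85·0.07 = 13.74 m², so the ceiling must supply 2.83 m² over 41 m².
α = 2.83/41 = 0.069.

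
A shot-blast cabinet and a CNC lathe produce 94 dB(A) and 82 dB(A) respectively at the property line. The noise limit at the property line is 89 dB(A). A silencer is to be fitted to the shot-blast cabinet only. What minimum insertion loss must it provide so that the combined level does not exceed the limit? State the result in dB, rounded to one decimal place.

6.0 dB

The untreated sources together contribute 10^(82/10) = 1.585e+08, i.e. 82.00 dB(A).
To meet 89 dB(A) overall, the treated shot-blast cabinet may contribute at most 10^(89/10) − 1.585e+08 = 6.358e+08, i.e. 88.03 dB(A).
Required insertion loss = 94 − 88.03 = 5.97 dB.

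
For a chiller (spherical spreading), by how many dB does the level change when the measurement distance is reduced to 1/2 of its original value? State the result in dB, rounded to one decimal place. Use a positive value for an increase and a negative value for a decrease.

Point-source spreading: ΔL = −20·log₁₀(r₂/r₁).
ΔL = −20·log₁₀(0.5) = +6.02 dB.

+6.0 dB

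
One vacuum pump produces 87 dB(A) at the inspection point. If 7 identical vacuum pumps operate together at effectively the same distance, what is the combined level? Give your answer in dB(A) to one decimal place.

L_total = L₁ + 10·log₁₀ N for N identical incoherent sources.
L_total = 87 + 10·log₁₀(7) = 87 + 8.451 = 95.45 dB(A).

95.5 dB(A)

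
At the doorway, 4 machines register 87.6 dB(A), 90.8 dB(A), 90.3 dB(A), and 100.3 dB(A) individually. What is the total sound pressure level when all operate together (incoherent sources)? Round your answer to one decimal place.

For uncorrelated sources the intensities add, so convert each level to linear form, sum, and take 10·log₁₀ of the total.
Σ 10^(L/10) = 10^(87.6/10) + 10^(90.8/10) + 10^(90.3/10) + 10^(100.3/10) = 1.356e+10.
L_total = 10·log₁₀(1.356e+10) = 101.32 dB(A).

101.3 dB(A)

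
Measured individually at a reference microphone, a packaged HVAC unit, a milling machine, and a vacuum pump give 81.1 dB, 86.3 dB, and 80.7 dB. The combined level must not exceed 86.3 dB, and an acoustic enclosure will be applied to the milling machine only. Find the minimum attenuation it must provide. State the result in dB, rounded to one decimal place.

3.7 dB

Fixed contribution from the other sources: Σ 10^(L/10) = 10^(81.1/10) + 10^(80.7/10) = 2.463e+08 (83.91 dB).
The limit corresponds to 10^(86.3/10) = 4.266e+08; subtracting the fixed part leaves 1.803e+08 for the milling machine, i.e. 82.56 dB.
Required insertion loss = 86.3 − 82.56 = 3.74 dB.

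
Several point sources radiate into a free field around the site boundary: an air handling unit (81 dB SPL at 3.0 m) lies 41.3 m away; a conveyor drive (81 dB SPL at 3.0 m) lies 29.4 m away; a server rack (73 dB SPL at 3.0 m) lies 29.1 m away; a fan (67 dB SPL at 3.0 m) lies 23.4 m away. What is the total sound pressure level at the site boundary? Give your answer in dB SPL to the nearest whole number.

64 dB SPL

Propagate each source to the receiver with L = L_ref − 20·log₁₀(r/r_ref), then add intensities.
air handling unit: 81 − 20·log₁₀(41.3/3.0) = 81 − 22.78 = 58.22 dB SPL.
conveyor drive: 81 − 20·log₁₀(29.4/3.0) = 81 − 19.82 = 61.18 dB SPL.
server rack: 73 − 20·log₁₀(29.1/3.0) = 73 − 19.74 = 53.26 dB SPL.
fan: 67 − 20·log₁₀(23.4/3.0) = 67 − 17.84 = 49.16 dB SPL.
Σ 10^(L/10) = 2.270e+06 → L_total = 10·log₁₀(2.270e+06) = 63.56 dB SPL.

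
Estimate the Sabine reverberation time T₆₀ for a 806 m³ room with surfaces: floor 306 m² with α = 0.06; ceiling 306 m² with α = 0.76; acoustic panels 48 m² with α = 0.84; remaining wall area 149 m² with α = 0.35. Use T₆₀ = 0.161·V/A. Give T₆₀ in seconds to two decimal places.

0.38 s

A = Σ Sᵢαᵢ = 306·0.06 + 306·0.76 + 48·0.84 + 149·0.35 = 343.39 m².
T₆₀ = 0.161 × 806 / 343.39 = 0.378 s.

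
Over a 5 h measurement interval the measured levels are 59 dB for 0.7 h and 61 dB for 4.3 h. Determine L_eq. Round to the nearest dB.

61 dB

The energy average is taken in the linear domain: L_eq = 10·log₁₀[(Σ tᵢ·10^(Lᵢ/10))/T], T = 5 h.
Σ tᵢ·10^(Lᵢ/10) = 0.7·10^(59/10) + 4.3·10^(61/10) = 5.969e+06.
L_eq = 10·log₁₀(5.969e+06/5) = 60.77 dB.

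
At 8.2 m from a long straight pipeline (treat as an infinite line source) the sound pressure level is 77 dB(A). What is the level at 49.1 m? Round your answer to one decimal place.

For a line source, L₂ = L₁ − 10·log₁₀(r₂/r₁).
L₂ = 77 − 10·log₁₀(49.1/8.2) = 77 − 7.773 = 69.23 dB(A).

69.2 dB(A)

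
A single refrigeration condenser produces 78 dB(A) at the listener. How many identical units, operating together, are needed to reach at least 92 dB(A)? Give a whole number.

N identical sources give L₁ + 10·log₁₀ N, so require 10·log₁₀ N ≥ 92 − 78 = 14.0 dB.
N ≥ 10^(14.0/10) = 25.119, so N = 26.

26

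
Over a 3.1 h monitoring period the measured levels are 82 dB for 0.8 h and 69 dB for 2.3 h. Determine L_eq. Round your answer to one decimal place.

The energy average is taken in the linear domain: L_eq = 10·log₁₀[(Σ tᵢ·10^(Lᵢ/10))/T], T = 3.1 h.
Σ tᵢ·10^(Lᵢ/10) = 0.8·10^(82/10) + 2.3·10^(69/10) = 1.451e+08.
L_eq = 10·log₁₀(1.451e+08/3.1) = 76.70 dB.

76.7 dB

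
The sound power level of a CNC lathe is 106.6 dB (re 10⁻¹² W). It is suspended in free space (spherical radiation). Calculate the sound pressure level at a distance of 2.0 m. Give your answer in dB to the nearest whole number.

The power spreads over a sphere of area 4π·r², so L_p = L_w − 10·log₁₀(4π·r²).
4π·r² = 50.27 m², 10·log₁₀ of that is 17.013 dB.
L_p = 106.6 − 17.013 = 89.59 dB.

90 dB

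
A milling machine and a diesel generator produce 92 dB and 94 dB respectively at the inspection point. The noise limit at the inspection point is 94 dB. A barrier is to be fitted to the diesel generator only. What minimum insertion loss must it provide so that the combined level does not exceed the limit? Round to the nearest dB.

The untreated sources together contribute 10^(92/10) = 1.585e+09, i.e. 92.00 dB.
The limit corresponds to 10^(94/10) = 2.512e+09; subtracting the fixed part leaves 9.270e+08 for the diesel generator, i.e. 89.67 dB.
So the diesel generator must be reduced from 94 to 89.67 dB: IL = 4.33 dB.

4 dB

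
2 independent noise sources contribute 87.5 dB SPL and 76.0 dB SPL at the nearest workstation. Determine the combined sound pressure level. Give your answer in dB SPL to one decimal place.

Incoherent sources combine by intensity addition: L_total = 10·log₁₀(Σ 10^(L_i/10)).
Σ 10^(L/10) = 10^(87.5/10) + 10^(76.0/10) = 6.022e+08.
L_total = 10·log₁₀(6.022e+08) = 87.80 dB SPL.

87.8 dB SPL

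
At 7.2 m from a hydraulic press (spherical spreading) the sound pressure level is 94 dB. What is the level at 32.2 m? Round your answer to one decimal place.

81.0 dB

For a point source, L₂ = L₁ − 20·log₁₀(r₂/r₁).
L₂ = 94 − 20·log₁₀(32.2/7.2) = 94 − 13.010 = 80.99 dB.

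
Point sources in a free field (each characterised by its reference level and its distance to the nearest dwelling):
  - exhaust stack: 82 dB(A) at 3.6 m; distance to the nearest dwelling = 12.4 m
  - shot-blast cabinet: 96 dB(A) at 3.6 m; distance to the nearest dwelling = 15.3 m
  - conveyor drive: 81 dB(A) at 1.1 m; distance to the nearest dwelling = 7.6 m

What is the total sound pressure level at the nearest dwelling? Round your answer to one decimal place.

83.7 dB(A)

Propagate each source to the receiver with L = L_ref − 20·log₁₀(r/r_ref), then add intensities.
exhaust stack: 82 − 20·log₁₀(12.4/3.6) = 82 − 10.74 = 71.26 dB(A).
shot-blast cabinet: 96 − 20·log₁₀(15.3/3.6) = 96 − 12.57 = 83.43 dB(A).
conveyor drive: 81 − 20·log₁₀(7.6/1.1) = 81 − 16.79 = 64.21 dB(A).
Σ 10^(L/10) = 2.364e+08 → L_total = 10·log₁₀(2.364e+08) = 83.74 dB(A).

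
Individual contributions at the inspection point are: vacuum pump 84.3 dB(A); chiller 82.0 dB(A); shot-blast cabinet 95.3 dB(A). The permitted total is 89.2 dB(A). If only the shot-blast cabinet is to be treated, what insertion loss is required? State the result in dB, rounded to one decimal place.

9.2 dB

The untreated sources together contribute 10^(84.3/10) + 10^(82.0/10) = 4.276e+08, i.e. 86.31 dB(A).
To meet 89.2 dB(A) overall, the treated shot-blast cabinet may contribute at most 10^(89.2/10) − 4.276e+08 = 4.041e+08, i.e. 86.07 dB(A).
Required insertion loss = 95.3 − 86.07 = 9.23 dB.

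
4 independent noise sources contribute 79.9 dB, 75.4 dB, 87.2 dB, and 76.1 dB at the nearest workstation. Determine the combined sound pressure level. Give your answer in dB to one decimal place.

88.4 dB

Incoherent sources combine by intensity addition: L_total = 10·log₁₀(Σ 10^(L_i/10)).
Σ 10^(L/10) = 10^(79.9/10) + 10^(75.4/10) + 10^(87.2/10) + 10^(76.1/10) = 6.979e+08.
L_total = 10·log₁₀(6.979e+08) = 88.44 dB.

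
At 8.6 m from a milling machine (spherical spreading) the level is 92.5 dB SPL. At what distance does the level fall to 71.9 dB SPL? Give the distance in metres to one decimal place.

92.2 m

The 20.6 dB drop corresponds to a distance ratio of 10^(20.6/20) for a point source.
r₂ = 8.6·10^((92.5−71.9)/20) = 8.6·10^(20.6/20) = 92.15 m.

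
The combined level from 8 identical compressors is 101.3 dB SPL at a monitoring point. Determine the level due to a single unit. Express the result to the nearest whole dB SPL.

8 equal contributions raise the level by 10·log₁₀ 8 = 9.031 dB, so each unit alone gives 101.3 − 9.031.

92 dB SPL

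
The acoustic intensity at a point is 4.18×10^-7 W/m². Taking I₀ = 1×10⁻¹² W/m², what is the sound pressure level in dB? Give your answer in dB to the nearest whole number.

I/I₀ = 4.18×10^-7/10⁻¹² = 4.18×10^5, and L = 10·log₁₀(I/I₀).
L = 10·(0.6212 + 5) = 56.21 dB.

56 dB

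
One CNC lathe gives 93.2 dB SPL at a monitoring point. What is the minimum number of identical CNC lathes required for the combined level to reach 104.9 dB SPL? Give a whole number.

N identical sources give L₁ + 10·log₁₀ N, so require 10·log₁₀ N ≥ 104.9 − 93.2 = 11.7 dB.
N ≥ 10^(11.7/10) = 14.791, so N = 15.

15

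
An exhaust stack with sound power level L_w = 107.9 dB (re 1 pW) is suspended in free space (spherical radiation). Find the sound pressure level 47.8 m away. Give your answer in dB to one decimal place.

The power spreads over a sphere of area 4π·r², so L_p = L_w − 10·log₁₀(4π·r²).
4π·r² = 2.871e+04 m², 10·log₁₀ of that is 44.581 dB.
L_p = 107.9 − 44.581 = 63.32 dB.

63.3 dB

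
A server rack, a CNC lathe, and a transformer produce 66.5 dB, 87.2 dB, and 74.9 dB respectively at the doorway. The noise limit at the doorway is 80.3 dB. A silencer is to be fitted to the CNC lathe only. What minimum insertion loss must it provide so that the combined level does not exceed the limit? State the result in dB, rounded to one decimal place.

8.6 dB

Fixed contribution from the other sources: Σ 10^(L/10) = 10^(66.5/10) + 10^(74.9/10) = 3.537e+07 (75.49 dB).
The limit corresponds to 10^(80.3/10) = 1.072e+08; subtracting the fixed part leaves 7.178e+07 for the CNC lathe, i.e. 78.56 dB.
So the CNC lathe must be reduced from 87.2 to 78.56 dB: IL = 8.64 dB.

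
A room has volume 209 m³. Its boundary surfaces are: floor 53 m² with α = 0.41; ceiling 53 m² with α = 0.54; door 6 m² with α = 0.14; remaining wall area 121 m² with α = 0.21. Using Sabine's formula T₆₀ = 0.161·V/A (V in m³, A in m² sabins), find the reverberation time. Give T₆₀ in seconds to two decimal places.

0.44 s

Total absorption A = 53·0.41 + 53·0.54 + 6·0.14 + 121·0.21 = 76.60 m² sabins.
T₆₀ = 0.161 × 209 / 76.60 = 0.439 s.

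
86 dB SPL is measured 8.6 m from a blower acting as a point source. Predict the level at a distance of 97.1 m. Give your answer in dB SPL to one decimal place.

64.9 dB SPL

Spherical spreading from a point source gives a 20·log₁₀(r₂/r₁) drop.
L₂ = 86 − 20·log₁₀(97.1/8.6) = 86 − 21.054 = 64.95 dB SPL.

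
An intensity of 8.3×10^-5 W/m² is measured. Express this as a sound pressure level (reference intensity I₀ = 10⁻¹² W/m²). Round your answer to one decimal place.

I/I₀ = 8.3×10^-5/10⁻¹² = 8.3×10^7, and L = 10·log₁₀(I/I₀).
L = 10·(0.9191 + 7) = 79.19 dB.

79.2 dB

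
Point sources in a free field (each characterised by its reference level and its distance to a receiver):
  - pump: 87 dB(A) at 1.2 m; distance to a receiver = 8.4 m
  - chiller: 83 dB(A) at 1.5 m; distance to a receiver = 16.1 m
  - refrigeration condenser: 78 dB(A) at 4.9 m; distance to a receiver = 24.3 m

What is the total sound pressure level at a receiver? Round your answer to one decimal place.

71.6 dB(A)

First find each source's level at the receiver (point-source: −20·log₁₀(r/r_ref)), then combine on an intensity basis.
pump: 87 − 20·log₁₀(8.4/1.2) = 87 − 16.90 = 70.10 dB(A).
chiller: 83 − 20·log₁₀(16.1/1.5) = 83 − 20.61 = 62.39 dB(A).
refrigeration condenser: 78 − 20·log₁₀(24.3/4.9) = 78 − 13.91 = 64.09 dB(A).
Σ 10^(L/10) = 1.453e+07 → L_total = 10·log₁₀(1.453e+07) = 71.62 dB(A).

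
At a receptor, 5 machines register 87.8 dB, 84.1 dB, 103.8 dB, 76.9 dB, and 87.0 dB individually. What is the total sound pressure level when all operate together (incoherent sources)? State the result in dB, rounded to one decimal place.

104.0 dB

Incoherent sources combine by intensity addition: L_total = 10·log₁₀(Σ 10^(L_i/10)).
Σ 10^(L/10) = 10^(87.8/10) + 10^(84.1/10) + 10^(103.8/10) + 10^(76.9/10) + 10^(87.0/10) = 2.540e+10.
L_total = 10·log₁₀(2.540e+10) = 104.05 dB.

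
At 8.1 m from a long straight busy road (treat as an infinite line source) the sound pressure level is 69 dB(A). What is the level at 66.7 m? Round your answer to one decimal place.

Line-source attenuation: ΔL = 10·log₁₀(r₂/r₁) = 10·log₁₀(66.7/8.1) = 9.156 dB.
L₂ = 69 − 10·log₁₀(66.7/8.1) = 69 − 9.156 = 59.84 dB(A).

59.8 dB(A)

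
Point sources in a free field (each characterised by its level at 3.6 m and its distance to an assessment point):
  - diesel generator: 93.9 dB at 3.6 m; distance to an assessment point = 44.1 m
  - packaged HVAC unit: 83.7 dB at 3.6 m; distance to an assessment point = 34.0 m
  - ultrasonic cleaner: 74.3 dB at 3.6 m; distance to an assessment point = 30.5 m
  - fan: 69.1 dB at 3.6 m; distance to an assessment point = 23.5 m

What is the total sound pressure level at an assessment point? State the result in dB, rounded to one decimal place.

Apply inverse-square spreading to bring every level to the receiver, then sum 10^(L/10).
diesel generator: 93.9 − 20·log₁₀(44.1/3.6) = 93.9 − 21.76 = 72.14 dB.
packaged HVAC unit: 83.7 − 20·log₁₀(34.0/3.6) = 83.7 − 19.50 = 64.20 dB.
ultrasonic cleaner: 74.3 − 20·log₁₀(30.5/3.6) = 74.3 − 18.56 = 55.74 dB.
fan: 69.1 − 20·log₁₀(23.5/3.6) = 69.1 − 16.30 = 52.80 dB.
Σ 10^(L/10) = 1.955e+07 → L_total = 10·log₁₀(1.955e+07) = 72.91 dB.

72.9 dB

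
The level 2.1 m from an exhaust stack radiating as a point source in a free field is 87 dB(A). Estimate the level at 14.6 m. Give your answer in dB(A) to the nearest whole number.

70 dB(A)

For a point source, L₂ = L₁ − 20·log₁₀(r₂/r₁).
L₂ = 87 − 20·log₁₀(14.6/2.1) = 87 − 16.843 = 70.16 dB(A).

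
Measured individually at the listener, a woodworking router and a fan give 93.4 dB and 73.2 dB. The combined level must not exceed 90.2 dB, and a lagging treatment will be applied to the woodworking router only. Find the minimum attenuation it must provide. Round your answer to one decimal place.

The untreated sources together contribute 10^(73.2/10) = 2.089e+07, i.e. 73.20 dB.
The limit corresponds to 10^(90.2/10) = 1.047e+09; subtracting the fixed part leaves 1.026e+09 for the woodworking router, i.e. 90.11 dB.
So the woodworking router must be reduced from 93.4 to 90.11 dB: IL = 3.29 dB.

3.3 dB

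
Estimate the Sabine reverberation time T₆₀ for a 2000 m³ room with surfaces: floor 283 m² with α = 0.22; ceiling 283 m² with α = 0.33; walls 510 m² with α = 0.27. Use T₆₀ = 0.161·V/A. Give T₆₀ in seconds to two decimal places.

A = Σ Sᵢαᵢ = 283·0.22 + 283·0.33 + 510·0.27 = 293.35 m².
T₆₀ = 0.161 × 2000 / 293.35 = 1.098 s.

1.10 s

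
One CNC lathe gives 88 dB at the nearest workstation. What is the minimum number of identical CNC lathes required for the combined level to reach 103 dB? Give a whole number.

32

N identical sources give L₁ + 10·log₁₀ N, so require 10·log₁₀ N ≥ 103 − 88 = 15.0 dB.
N ≥ 10^(15.0/10) = 31.623, so N = 32.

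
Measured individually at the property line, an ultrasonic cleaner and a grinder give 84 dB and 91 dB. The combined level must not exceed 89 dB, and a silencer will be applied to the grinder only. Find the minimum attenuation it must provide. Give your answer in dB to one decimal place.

Everything except the grinder sums to 10^(84/10) = 2.512e+08 in linear terms, 84.00 dB.
To meet 89 dB overall, the treated grinder may contribute at most 10^(89/10) − 2.512e+08 = 5.431e+08, i.e. 87.35 dB.
So the grinder must be reduced from 91 to 87.35 dB: IL = 3.65 dB.

3.7 dB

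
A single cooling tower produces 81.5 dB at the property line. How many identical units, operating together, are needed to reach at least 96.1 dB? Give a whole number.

29

Need L₁ + 10·log₁₀ N ≥ 96.1, i.e. log₁₀ N ≥ 1.46.
N ≥ 10^(14.6/10) = 28.840, so N = 29.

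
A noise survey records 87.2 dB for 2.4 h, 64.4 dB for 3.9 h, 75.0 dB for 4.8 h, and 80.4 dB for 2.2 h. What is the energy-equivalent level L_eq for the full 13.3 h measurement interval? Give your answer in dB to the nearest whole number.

81 dB

The energy average is taken in the linear domain: L_eq = 10·log₁₀[(Σ tᵢ·10^(Lᵢ/10))/T], T = 13.3 h.
Σ tᵢ·10^(Lᵢ/10) = 2.4·10^(87.2/10) + 3.9·10^(64.4/10) + 4.8·10^(75.0/10) + 2.2·10^(80.4/10) = 1.663e+09.
L_eq = 10·log₁₀(1.663e+09/13.3) = 80.97 dB.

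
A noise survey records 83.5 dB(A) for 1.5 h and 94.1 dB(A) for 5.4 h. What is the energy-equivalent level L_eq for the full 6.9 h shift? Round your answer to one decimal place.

L_eq = 10·log₁₀[(1/T)·Σ tᵢ·10^(Lᵢ/10)] with T = 6.9 h.
Σ tᵢ·10^(Lᵢ/10) = 1.5·10^(83.5/10) + 5.4·10^(94.1/10) = 1.422e+10.
L_eq = 10·log₁₀(1.422e+10/6.9) = 93.14 dB(A).

93.1 dB(A)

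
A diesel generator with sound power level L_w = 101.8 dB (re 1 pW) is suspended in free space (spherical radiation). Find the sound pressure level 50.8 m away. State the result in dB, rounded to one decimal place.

56.7 dB

Free-field spherical radiation: L_p = L_w − 10·log₁₀(4π·r²), r = 50.8 m.
4π·r² = 3.243e+04 m², 10·log₁₀ of that is 45.109 dB.
L_p = 101.8 − 45.109 = 56.69 dB.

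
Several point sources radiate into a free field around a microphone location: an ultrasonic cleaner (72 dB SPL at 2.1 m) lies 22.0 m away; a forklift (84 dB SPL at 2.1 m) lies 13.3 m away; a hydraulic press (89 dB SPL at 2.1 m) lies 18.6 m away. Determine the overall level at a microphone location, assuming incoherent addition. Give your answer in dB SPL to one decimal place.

72.2 dB SPL

First find each source's level at the receiver (point-source: −20·log₁₀(r/r_ref)), then combine on an intensity basis.
ultrasonic cleaner: 72 − 20·log₁₀(22.0/2.1) = 72 − 20.40 = 51.60 dB SPL.
forklift: 84 − 20·log₁₀(13.3/2.1) = 84 − 16.03 = 67.97 dB SPL.
hydraulic press: 89 − 20·log₁₀(18.6/2.1) = 89 − 18.95 = 70.05 dB SPL.
Σ 10^(L/10) = 1.653e+07 → L_total = 10·log₁₀(1.653e+07) = 72.18 dB SPL.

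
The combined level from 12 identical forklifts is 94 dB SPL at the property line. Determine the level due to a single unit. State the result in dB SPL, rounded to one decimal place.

For N identical incoherent sources L_total = L₁ + 10·log₁₀ N, so L₁ = 94 − 10·log₁₀(12) = 94 − 10.792.

83.2 dB SPL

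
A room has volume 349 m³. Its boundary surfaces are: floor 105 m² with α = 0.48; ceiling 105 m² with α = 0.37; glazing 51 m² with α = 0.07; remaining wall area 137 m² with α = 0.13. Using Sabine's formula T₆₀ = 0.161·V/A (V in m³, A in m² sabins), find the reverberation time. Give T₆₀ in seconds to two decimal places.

0.51 s

Total absorption A = 105·0.48 + 105·0.37 + 51·0.07 + 137·0.13 = 110.63 m² sabins.
T₆₀ = 0.161 × 349 / 110.63 = 0.508 s.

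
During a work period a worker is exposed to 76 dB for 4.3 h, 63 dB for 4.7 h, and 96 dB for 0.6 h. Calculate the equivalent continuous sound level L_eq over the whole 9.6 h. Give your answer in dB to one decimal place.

The energy average is taken in the linear domain: L_eq = 10·log₁₀[(Σ tᵢ·10^(Lᵢ/10))/T], T = 9.6 h.
Σ tᵢ·10^(Lᵢ/10) = 4.3·10^(76/10) + 4.7·10^(63/10) + 0.6·10^(96/10) = 2.569e+09.
L_eq = 10·log₁₀(2.569e+09/9.6) = 84.28 dB.

84.3 dB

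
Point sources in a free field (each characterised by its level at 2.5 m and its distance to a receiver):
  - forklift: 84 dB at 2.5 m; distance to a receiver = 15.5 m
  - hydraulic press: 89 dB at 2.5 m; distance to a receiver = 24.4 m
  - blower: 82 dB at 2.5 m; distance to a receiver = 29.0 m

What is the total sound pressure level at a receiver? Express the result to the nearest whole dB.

First find each source's level at the receiver (point-source: −20·log₁₀(r/r_ref)), then combine on an intensity basis.
forklift: 84 − 20·log₁₀(15.5/2.5) = 84 − 15.85 = 68.15 dB.
hydraulic press: 89 − 20·log₁₀(24.4/2.5) = 89 − 19.79 = 69.21 dB.
blower: 82 − 20·log₁₀(29.0/2.5) = 82 − 21.29 = 60.71 dB.
Σ 10^(L/10) = 1.605e+07 → L_total = 10·log₁₀(1.605e+07) = 72.06 dB.

72 dB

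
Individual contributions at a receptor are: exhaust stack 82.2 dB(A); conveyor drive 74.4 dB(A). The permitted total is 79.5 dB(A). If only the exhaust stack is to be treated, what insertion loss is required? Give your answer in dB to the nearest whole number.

4 dB

The untreated sources together contribute 10^(74.4/10) = 2.754e+07, i.e. 74.40 dB(A).
To meet 79.5 dB(A) overall, the treated exhaust stack may contribute at most 10^(79.5/10) − 2.754e+07 = 6.158e+07, i.e. 77.89 dB(A).
Required insertion loss = 82.2 − 77.89 = 4.31 dB.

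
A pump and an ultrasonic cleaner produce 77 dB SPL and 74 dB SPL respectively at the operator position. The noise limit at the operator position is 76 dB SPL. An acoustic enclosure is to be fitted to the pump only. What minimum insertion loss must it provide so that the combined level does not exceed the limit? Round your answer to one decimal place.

Fixed contribution from the other source: Σ 10^(L/10) = 10^(74/10) = 2.512e+07 (74.00 dB SPL).
The limit corresponds to 10^(76/10) = 3.981e+07; subtracting the fixed part leaves 1.469e+07 for the pump, i.e. 71.67 dB SPL.
So the pump must be reduced from 77 to 71.67 dB SPL: IL = 5.33 dB.

5.3 dB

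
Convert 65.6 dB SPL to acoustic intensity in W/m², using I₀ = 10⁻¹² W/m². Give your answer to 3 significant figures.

3.63e-06 W/m²

I/I₀ = 10^(65.6/10) = 3.631e+06, so I = 3.631e+06 × 10⁻¹² W/m².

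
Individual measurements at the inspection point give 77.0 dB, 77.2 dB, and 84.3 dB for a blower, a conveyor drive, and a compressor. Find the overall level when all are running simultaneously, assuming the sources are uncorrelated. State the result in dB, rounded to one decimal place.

For uncorrelated sources the intensities add, so convert each level to linear form, sum, and take 10·log₁₀ of the total.
Σ 10^(L/10) = 10^(77.0/10) + 10^(77.2/10) + 10^(84.3/10) = 3.718e+08.
L_total = 10·log₁₀(3.718e+08) = 85.70 dB.

85.7 dB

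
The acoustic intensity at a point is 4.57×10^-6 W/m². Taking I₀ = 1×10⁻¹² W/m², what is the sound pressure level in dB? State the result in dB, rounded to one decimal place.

66.6 dB

Dividing by I₀ shifts the exponent by 12: I/I₀ = 4.57×10^6.
L = 10·(0.6599 + 6) = 66.60 dB.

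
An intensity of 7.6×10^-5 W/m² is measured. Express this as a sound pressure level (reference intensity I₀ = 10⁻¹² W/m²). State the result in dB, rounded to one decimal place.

78.8 dB

L = 10·log₁₀(I/I₀) = 10·log₁₀(7.6×10^-5/10⁻¹²) = 10·log₁₀(7.6×10^7).
L = 10·(0.8808 + 7) = 78.81 dB.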